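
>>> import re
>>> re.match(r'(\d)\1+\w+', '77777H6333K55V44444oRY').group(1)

The match spans [0:22] → '77777H6333K55V44444oRY'.
Captured: group 1 = '7'.

'7'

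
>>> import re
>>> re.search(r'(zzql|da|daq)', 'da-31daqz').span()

(0, 2)

The match spans [0:2] → 'da'.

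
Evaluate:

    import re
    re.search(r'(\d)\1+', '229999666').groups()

('2',)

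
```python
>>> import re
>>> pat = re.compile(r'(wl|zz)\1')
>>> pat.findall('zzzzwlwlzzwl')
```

`\1` has to match the exact text group 1 already captured.
One capturing group, so `findall` returns just the captured substring from each match — 2 in all.

['zz', 'wl']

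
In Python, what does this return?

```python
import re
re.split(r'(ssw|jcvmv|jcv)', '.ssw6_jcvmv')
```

['.', 'ssw', '6_', 'jcvmv', '']

`|` is ordered: at each position the engine commits to the first alternative that works.
Matches to split on: at [1:4] → 'ssw'; at [6:11] → 'jcvmv'.
The group in the pattern means `split` returns the separators' captures alongside the pieces.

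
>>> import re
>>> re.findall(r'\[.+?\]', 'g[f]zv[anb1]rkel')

A non-greedy quantifier consumes as few characters as it can — just enough that the remainder of the pattern still matches from where it stops; whatever follows it matches normally.
No capturing groups, so `findall` returns the 2 full match strings.

['[f]', '[anb1]']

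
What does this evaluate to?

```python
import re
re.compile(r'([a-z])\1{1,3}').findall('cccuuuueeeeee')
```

['c', 'u', 'e', 'e']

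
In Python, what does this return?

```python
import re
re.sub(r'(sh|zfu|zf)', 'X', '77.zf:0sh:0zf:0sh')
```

'77.X:0X:0X:0X'

Matches: at [3:5] → 'zf'; at [7:9] → 'sh'; at [11:13] → 'zf'; at [15:17] → 'sh'.
`sub` substitutes 'X' at each match site.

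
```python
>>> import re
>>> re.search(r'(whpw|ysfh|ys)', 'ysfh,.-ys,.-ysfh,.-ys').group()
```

'ysfh'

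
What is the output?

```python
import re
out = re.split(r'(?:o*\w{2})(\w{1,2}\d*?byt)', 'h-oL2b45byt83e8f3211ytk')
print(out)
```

The pattern matches zero or more of a literal 'o', then exactly 2 of a word character (non-capturing group); then 1 to 2 of a word character, then zero or more of a digit (lazy), then the literal 'byt' (captured).
The group in the pattern means `split` returns the separators' captures alongside the pieces.

['h-', 'b45byt', '83e8f3211ytk']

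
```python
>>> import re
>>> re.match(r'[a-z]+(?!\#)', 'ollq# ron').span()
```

`re.match` only tries the pattern at the start of the string.
The match spans [0:3] → 'oll'.

(0, 3)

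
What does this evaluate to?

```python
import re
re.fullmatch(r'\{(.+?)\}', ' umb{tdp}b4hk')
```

`fullmatch` succeeds only if the pattern covers the string from start to end.
Here there's no way to consume every character, so the call returns None.

None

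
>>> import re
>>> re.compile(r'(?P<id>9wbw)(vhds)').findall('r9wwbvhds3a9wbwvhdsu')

[('9wbw', 'vhds')]

The pattern matches the literal '9w', then the literal 'bw' (captured as 'id'); then the literal 'vh', then the literal 'ds' (captured).
Matches: at [11:19] match '9wbwvhds', groups = ('9wbw', 'vhds').
With 2 capturing groups, `findall` returns a 2-tuple per match.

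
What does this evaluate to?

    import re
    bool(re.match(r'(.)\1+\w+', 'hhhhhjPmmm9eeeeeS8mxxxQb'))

True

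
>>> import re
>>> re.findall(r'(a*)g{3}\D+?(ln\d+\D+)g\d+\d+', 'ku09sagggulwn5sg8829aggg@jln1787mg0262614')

[('a', 'ln1787m')]

The pattern matches zero or more of a literal 'a' (captured); then exactly 3 of the literal 'g', then one or more of a non-digit (lazy); then the literal 'ln', then one or more of a digit, then one or more of a non-digit (captured); then a literal 'g', then one or more of a digit, then one or more of a digit.
Walking the string: at [20:41] match 'aggg@jln1787mg0262614', groups = ('a', 'ln1787m').
With 2 capturing groups, `findall` returns a 2-tuple per match.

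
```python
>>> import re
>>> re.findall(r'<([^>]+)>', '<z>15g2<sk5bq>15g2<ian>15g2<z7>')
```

['z', 'sk5bq', 'ian', 'z7']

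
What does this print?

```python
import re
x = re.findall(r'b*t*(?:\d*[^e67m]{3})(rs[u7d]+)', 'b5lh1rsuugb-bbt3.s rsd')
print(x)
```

Pattern: zero or more of the literal 'b', then zero or more of the literal 't'; then zero or more of a digit, then exactly 3 of any character except [e67m] (non-capturing group); then the literal 'rs', then one or more of one of [u7d] (captured).
Walking the string: at [0:9] match 'b5lh1rsuu', group 1 = 'rsuu'; at [12:22] match 'bbt3.s rsd', group 1 = 'rsd'.
With a single group, `findall` returns only what that group captured — 2 items.

['rsuu', 'rsd']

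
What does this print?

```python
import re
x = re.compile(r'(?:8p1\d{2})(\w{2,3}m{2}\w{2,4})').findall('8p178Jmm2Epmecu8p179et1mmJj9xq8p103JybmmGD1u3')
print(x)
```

This matches the literal '8p1', then exactly 2 of a digit (non-capturing group); then 2 to 3 of a word character, then exactly 2 of the literal 'm', then 2 to 4 of a word character (captured).
Scanning left to right: at [15:29] match '8p179et1mmJj9x', group 1 = 'et1mmJj9x'; at [30:44] match '8p103JybmmGD1u', group 1 = 'JybmmGD1u'.
Because there's exactly one group, `findall` drops the full match and keeps group 1 from each hit.

['et1mmJj9x', 'JybmmGD1u']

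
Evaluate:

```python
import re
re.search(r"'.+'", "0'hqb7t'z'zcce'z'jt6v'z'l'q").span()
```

`re.search` scans for the first position where the pattern succeeds.
The match spans [1:26] → "'hqb7t'z'zcce'z'jt6v'z'l'".

(1, 26)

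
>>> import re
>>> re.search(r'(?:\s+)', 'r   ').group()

'   '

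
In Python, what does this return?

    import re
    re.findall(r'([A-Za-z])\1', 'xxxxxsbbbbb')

['x', 'x', 'b', 'b']

After group 1 captures some text, `\1` only succeeds where that same text appears again.
Scanning left to right: at [0:2] match 'xx', group 1 = 'x'; at [2:4] match 'xx', group 1 = 'x'; at [6:8] match 'bb', group 1 = 'b'; at [8:10] match 'bb', group 1 = 'b'.
`findall` collects group 1 from each match (4 total).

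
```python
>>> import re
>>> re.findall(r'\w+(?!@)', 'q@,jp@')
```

['j']

The negative lookaround is zero-width — it rules out positions where the adjacent text would match, without consuming anything.
Matches: at [3:4] → 'j'.
Since nothing is captured, `findall` lists the 1 matched substring directly.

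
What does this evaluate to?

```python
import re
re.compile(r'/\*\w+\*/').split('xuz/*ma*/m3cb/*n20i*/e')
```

Matches to split on: at [3:9] → '/*ma*/'; at [13:21] → '/*n20i*/'.
`split` removes every match and returns the 3 fragments in between.

['xuz', 'm3cb', 'e']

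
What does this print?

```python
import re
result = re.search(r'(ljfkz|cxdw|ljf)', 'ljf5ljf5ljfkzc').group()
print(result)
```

`re.search` scans for the first position where the pattern succeeds.
The match spans [0:3] → 'ljf'.
Captured: group 1 = 'ljf'.

ljf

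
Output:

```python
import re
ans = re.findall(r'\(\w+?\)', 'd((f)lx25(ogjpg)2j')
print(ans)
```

No capturing groups, so `findall` returns the 2 full match strings.

['(f)', '(ogjpg)']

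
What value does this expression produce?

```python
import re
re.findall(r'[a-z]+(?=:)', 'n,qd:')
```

The positive lookaround only admits positions where the adjacent text matches; those characters stay outside the span.
Walking the string: at [2:4] → 'qd'.
Since nothing is captured, `findall` lists the 1 matched substring directly.

['qd']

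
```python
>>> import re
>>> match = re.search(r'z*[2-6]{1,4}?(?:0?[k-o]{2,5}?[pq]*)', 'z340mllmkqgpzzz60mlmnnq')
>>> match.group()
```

'z340ml'

This matches zero or more of the literal 'z', then 1 to 4 of a character in [2-6] (lazy); then optionally a literal '0', then 2 to 5 of a character in [k-o] (lazy), then zero or more of one of [pq] (non-capturing group).
The `?` after the quantifier makes it lazy — it takes as little as possible before letting the rest of the pattern try.
Unlike `match`, `search` isn't anchored — it looks for the pattern anywhere in the string.
The match spans [0:6] → 'z340ml'.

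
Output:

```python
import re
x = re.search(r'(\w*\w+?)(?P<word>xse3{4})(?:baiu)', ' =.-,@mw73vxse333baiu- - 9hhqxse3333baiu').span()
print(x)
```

The match spans [25:40] → '9hhqxse3333baiu'.

(25, 40)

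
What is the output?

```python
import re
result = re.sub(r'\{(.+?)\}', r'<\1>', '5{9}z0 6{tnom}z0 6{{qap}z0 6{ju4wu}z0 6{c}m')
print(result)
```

5<9>z0 6<tnom>z0 6<{qap>z0 6<ju4wu>z0 6<c>m

Because the quantifier is non-greedy, it stops expanding at the earliest point where the rest of the pattern can succeed.
Matches: at [1:4] → '{9}'; at [8:14] → '{tnom}'; at [18:24] → '{{qap}'; at [28:35] → '{ju4wu}'; at [39:42] → '{c}'.
The replacement refers to a captured group, so each match is rewritten using its own captured text.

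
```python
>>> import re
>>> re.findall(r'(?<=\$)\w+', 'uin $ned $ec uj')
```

['ned', 'ec']

The lookaround is zero-width — it requires the adjacent text to match without consuming it, so the asserted text isn't part of the match.
Since nothing is captured, `findall` lists the 2 matched substrings directly.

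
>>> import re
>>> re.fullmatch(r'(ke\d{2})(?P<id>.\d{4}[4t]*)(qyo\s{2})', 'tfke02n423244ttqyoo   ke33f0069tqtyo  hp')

`re.fullmatch` is like wrapping the pattern in `^…$` (in single-line mode).
Here the string isn't matched end-to-end, so the call returns None.

None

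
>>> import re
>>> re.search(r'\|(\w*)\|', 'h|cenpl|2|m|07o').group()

`re.search` scans for the first position where the pattern succeeds.
The match spans [1:8] → '|cenpl|'.
Captured: group 1 = 'cenpl'.

'|cenpl|'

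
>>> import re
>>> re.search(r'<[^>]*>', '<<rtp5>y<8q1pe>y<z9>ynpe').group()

`re.search` scans for the first position where the pattern succeeds.
The match spans [0:7] → '<<rtp5>'.

'<<rtp5>'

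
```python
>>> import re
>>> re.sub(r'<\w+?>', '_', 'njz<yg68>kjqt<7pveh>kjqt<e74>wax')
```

Matches: at [3:9] → '<yg68>'; at [13:20] → '<7pveh>'; at [24:29] → '<e74>'.
`sub` substitutes '_' at each match site.

'njz_kjqt_kjqt_wax'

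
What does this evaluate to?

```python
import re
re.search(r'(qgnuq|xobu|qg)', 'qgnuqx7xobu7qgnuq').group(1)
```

Alternation isn't longest-match — the leftmost alternative that fits at this position is chosen.
`re.search` scans for the first position where the pattern succeeds.
The match spans [0:5] → 'qgnuq'.
Captured: group 1 = 'qgnuq'.

'qgnuq'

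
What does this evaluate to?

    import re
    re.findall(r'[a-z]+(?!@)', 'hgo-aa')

The negative lookahead/lookbehind blocks any match where the forbidden context is present.
With no groups in the pattern, `findall` gives back each whole match — 2 here.

['hgo', 'aa']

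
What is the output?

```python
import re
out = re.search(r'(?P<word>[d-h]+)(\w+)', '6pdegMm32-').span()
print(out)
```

(2, 9)

The match spans [2:9] → 'degMm32'.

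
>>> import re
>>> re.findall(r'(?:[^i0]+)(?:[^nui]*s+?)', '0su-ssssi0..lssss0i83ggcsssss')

This matches one or more of any character except [i0] (non-capturing group); then zero or more of any character except [nui], then one or more of the literal 's' (lazy) (non-capturing group).
Walking the string: at [1:8] → 'su-ssss'; at [10:17] → '..lssss'; at [19:29] → '83ggcsssss'.
`findall` yields the raw match text (3 of them) because the pattern has no groups.

['su-ssss', '..lssss', '83ggcsssss']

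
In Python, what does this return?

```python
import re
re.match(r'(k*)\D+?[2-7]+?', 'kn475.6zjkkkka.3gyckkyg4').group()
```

This matches zero or more of a literal 'k' (captured); then one or more of a non-digit (lazy); then one or more of a character in [2-7] (lazy).
`re.match` only tries the pattern at the start of the string.
The match spans [0:3] → 'kn4'.
Captured: group 1 = 'k'.

'kn4'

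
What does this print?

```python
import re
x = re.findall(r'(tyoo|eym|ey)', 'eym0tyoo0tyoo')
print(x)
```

['eym', 'tyoo', 'tyoo']

The regex engine tests alternatives in the order written; an earlier branch that matches wins even if a later one would match more.
Matches: at [0:3] match 'eym', group 1 = 'eym'; at [4:8] match 'tyoo', group 1 = 'tyoo'; at [9:13] match 'tyoo', group 1 = 'tyoo'.
With a single group, `findall` returns only what that group captured — 3 items.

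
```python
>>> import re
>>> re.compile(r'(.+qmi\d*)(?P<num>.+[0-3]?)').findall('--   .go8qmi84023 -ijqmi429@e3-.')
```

[('--   .go8qmi84023 -ijqmi429', '@e3-.')]

This matches one or more of any character, then the literal 'qmi', then zero or more of a digit (captured); then one or more of any character, then optionally a character in [0-3] (captured as 'num').
2 groups means the one result is a tuple of 2 captured strings — 1 here.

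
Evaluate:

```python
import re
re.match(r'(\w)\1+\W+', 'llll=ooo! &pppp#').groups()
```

('l',)

The match spans [0:5] → 'llll='.
Captured: group 1 = 'l'.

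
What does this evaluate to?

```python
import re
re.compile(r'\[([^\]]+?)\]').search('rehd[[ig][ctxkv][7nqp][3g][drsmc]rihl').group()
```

'[[ig]'

The match spans [4:9] → '[[ig]'.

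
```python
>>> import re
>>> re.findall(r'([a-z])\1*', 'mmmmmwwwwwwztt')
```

['m', 'w', 'z', 't']

`\1` is not a pattern — it's the concrete string captured by group 1, re-applied verbatim.
Because there's exactly one group, `findall` drops the full match and keeps group 1 from each hit.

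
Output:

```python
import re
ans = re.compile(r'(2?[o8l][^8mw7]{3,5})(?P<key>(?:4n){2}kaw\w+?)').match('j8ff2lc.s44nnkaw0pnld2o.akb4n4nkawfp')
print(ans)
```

`match` is anchored at position 0; if the pattern doesn't fit there, it returns None.
Here the pattern fails at index 0, so the call returns None.

None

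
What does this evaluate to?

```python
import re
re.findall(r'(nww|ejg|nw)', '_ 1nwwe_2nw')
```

`|` is ordered: at each position the engine commits to the first alternative that works.
Walking the string: at [3:6] match 'nww', group 1 = 'nww'; at [9:11] match 'nw', group 1 = 'nw'.
One capturing group, so `findall` returns just the captured substring from each match — 2 in all.

['nww', 'nw']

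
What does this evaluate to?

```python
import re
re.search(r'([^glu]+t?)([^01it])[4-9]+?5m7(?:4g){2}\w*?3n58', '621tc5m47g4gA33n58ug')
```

Pattern: one or more of any character except [glu], then optionally the literal 't' (captured); then any character except [01it] (captured); then one or more of a character in [4-9] (lazy), then the literal '5m7', then the literal '4g' repeated 2 times; then zero or more of a word character (lazy), then the literal '3n5', then a literal '8'.
`re.search` scans for the first position where the pattern succeeds.
Here nothing in the string fits, so the call returns None.

None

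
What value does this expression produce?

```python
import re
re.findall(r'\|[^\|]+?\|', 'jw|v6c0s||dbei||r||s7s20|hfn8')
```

Since nothing is captured, `findall` lists the 4 matched substrings directly.

['|v6c0s|', '|dbei|', '|r|', '|s7s20|']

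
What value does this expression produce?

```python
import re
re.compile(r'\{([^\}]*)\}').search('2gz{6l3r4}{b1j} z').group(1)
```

'6l3r4'

The match spans [3:10] → '{6l3r4}'.
Captured: group 1 = '6l3r4'.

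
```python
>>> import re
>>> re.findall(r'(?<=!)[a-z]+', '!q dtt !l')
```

The `(?=…)`/`(?<=…)` assertion just peeks at neighbouring text; it doesn't advance the match position.
Matches: at [1:2] → 'q'; at [8:9] → 'l'.
No capturing groups, so `findall` returns the 2 full match strings.

['q', 'l']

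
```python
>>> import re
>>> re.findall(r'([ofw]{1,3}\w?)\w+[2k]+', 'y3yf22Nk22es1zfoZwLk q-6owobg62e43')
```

This matches 1 to 3 of one of [ofw], then optionally a word character (captured); then one or more of a word character; then one or more of one of [2k].
With a single group, `findall` returns only what that group captured — 2 items.

['f2', 'owob']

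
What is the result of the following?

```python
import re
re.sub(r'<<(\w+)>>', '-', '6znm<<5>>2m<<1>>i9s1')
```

'6znm-2m-i9s1'

Matches: at [4:9] → '<<5>>'; at [11:16] → '<<1>>'.
Each match is replaced by '-'.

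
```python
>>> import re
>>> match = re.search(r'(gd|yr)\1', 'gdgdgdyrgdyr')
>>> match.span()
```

(0, 4)

`\1` has to match the exact text group 1 already captured.
The match spans [0:4] → 'gdgd'.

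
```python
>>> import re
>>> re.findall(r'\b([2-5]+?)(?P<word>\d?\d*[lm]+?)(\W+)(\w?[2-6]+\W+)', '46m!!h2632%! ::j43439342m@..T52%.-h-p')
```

4 groups means the one result is a tuple of 4 captured strings — 1 here.

[('4', '6m', '!!', 'h2632%! ::')]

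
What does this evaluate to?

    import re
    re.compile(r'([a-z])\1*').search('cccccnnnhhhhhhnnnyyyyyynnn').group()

'ccccc'

`\1` has to match the exact text group 1 already captured.
`re.search` tries every starting position until one works.
The match spans [0:5] → 'ccccc'.
Captured: group 1 = 'c'.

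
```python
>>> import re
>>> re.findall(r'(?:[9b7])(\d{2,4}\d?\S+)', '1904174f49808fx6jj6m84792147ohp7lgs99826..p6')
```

['04174f49808fx6jj6m84792147ohp7lgs99826..p6']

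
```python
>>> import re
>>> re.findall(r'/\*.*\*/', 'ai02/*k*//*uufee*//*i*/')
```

['/*k*//*uufee*//*i*/']

No capturing groups, so `findall` returns the 1 full match string.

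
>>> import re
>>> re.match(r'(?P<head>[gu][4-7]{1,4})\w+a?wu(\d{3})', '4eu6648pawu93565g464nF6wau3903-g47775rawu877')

None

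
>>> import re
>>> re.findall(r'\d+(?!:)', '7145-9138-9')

['7145', '9138', '9']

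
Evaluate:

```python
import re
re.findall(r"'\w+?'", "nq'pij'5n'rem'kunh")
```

["'pij'", "'rem'"]

Since nothing is captured, `findall` lists the 2 matched substrings directly.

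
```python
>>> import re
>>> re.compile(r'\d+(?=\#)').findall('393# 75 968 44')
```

The positive lookaround only admits positions where the adjacent text matches; those characters stay outside the span.
Walking the string: at [0:3] → '393'.
`findall` yields the raw match text (1 of them) because the pattern has no groups.

['393']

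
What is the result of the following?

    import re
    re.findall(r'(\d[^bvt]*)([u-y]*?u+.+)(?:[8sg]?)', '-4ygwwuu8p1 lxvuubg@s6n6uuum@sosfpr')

Pattern: a digit, then zero or more of any character except [bvt] (captured); then zero or more of a character in [u-y] (lazy), then one or more of the literal 'u', then one or more of any character (captured); then optionally one of [8sg] (non-capturing group).
Scanning left to right: at [1:35] match '4ygwwuu8p1 lxvuubg@s6n6uuum@sosfpr', groups = ('4ygwwuu8p1 lx', 'vuubg@s6n6uuum@sosfpr').
Multiple groups make `findall` return tuples — one 2-tuple for the one match.

[('4ygwwuu8p1 lx', 'vuubg@s6n6uuum@sosfpr')]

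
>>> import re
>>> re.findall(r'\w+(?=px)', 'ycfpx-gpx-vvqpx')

['ycf', 'g', 'vvq']

Because the assertion is zero-width, the text it checks is not consumed and won't appear in the result.
Since nothing is captured, `findall` lists the 3 matched substrings directly.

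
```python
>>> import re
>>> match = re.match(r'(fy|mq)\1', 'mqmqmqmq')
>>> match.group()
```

'mqmq'

A backreference is literal: `\1` must see the identical characters the first group matched.
`re.match` only tries the pattern at the start of the string.
The match spans [0:4] → 'mqmq'.
Captured: group 1 = 'mq'.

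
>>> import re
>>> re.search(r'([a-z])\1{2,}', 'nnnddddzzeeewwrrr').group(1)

After group 1 captures some text, `\1` only succeeds where that same text appears again.
`re.search` scans for the first position where the pattern succeeds.
The match spans [0:3] → 'nnn'.
Captured: group 1 = 'n'.

'n'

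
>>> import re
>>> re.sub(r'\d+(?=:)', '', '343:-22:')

':-:'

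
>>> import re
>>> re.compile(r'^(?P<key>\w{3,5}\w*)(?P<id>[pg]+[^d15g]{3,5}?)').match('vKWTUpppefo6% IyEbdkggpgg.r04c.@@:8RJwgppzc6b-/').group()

This matches anchored at the start of the string; then 3 to 5 of a word character, then zero or more of a word character (captured as 'key'); then one or more of one of [pg], then 3 to 5 of any character except [d15g] (lazy) (captured as 'id').
`re.match` won't scan ahead — the pattern has to work from the very first character.
The match spans [0:11] → 'vKWTUpppefo'.
Captured: group 1 = 'vKWTUpp', group 2 = 'pefo'.

'vKWTUpppefo'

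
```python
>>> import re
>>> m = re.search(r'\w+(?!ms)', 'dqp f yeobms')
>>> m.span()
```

`(?!…)`/`(?<!…)` only lets a position through if the neighbouring text does NOT match; no characters are consumed.
The match spans [0:3] → 'dqp'.

(0, 3)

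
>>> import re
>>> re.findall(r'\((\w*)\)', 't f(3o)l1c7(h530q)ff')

Walking the string: at [3:7] match '(3o)', group 1 = '3o'; at [11:18] match '(h530q)', group 1 = 'h530q'.
With a single group, `findall` returns only what that group captured — 2 items.

['3o', 'h530q']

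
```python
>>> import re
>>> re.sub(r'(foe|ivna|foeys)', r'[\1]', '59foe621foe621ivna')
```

'59[foe]621[foe]621[ivna]'

Matches: at [2:5] → 'foe'; at [8:11] → 'foe'; at [14:18] → 'ivna'.
`\1` in the replacement pulls in group 1's text for each match.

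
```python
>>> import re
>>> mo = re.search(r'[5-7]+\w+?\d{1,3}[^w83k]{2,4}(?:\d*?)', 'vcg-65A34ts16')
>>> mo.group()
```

The pattern matches one or more of a character in [5-7]; then one or more of a word character (lazy), then 1 to 3 of a digit, then 2 to 4 of any character except [w83k]; then zero or more of a digit (lazy) (non-capturing group).
The match spans [4:13] → '65A34ts16'.

'65A34ts16'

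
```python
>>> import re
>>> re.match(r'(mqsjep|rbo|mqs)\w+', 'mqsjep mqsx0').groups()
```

`re.match` won't scan ahead — the pattern has to work from the very first character.
The match spans [0:6] → 'mqsjep'.
Captured: group 1 = 'mqs'.

('mqs',)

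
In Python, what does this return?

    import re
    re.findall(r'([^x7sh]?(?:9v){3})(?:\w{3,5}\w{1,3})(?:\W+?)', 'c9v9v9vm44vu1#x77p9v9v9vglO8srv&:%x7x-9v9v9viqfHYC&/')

Because there's exactly one group, `findall` drops the full match and keeps group 1 from each hit.

['c9v9v9v', 'p9v9v9v', '-9v9v9v']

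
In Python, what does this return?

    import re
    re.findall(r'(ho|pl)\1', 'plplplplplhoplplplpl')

['pl', 'pl', 'pl', 'pl']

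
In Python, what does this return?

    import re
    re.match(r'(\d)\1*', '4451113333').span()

(0, 2)

`re.match` won't scan ahead — the pattern has to work from the very first character.
The match spans [0:2] → '44'.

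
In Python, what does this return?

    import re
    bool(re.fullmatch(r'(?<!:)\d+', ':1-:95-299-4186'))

False

The negative lookahead/lookbehind blocks any match where the forbidden context is present.
`re.fullmatch` requires the pattern to consume the entire string.
Here the pattern can't cover the whole string, so the call returns None, and `bool(None)` is False.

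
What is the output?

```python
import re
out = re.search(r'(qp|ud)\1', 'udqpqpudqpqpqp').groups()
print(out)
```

('qp',)

`\1` is not a pattern — it's the concrete string captured by group 1, re-applied verbatim.
`search` walks the string left to right and returns the first match it finds.
The match spans [2:6] → 'qpqp'.
Captured: group 1 = 'qp'.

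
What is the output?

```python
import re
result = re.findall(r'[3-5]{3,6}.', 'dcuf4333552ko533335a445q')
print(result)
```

Pattern: 3 to 6 of a character in [3-5]; then any character.
`findall` yields the raw match text (3 of them) because the pattern has no groups.

['4333552', '533335a', '445q']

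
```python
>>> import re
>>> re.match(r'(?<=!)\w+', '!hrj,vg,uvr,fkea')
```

None

Because the assertion is zero-width, the text it checks is not consumed and won't appear in the result.
`match` is anchored at position 0; if the pattern doesn't fit there, it returns None.
Here the string doesn't start with a match, so the call returns None.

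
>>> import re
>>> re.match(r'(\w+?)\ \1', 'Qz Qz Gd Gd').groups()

The match spans [0:5] → 'Qz Qz'.
Captured: group 1 = 'Qz'.

('Qz',)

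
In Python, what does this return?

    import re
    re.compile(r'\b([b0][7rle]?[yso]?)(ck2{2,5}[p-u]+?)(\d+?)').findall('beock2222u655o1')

[('beo', 'ck2222u', '6')]

The pattern matches a word boundary (`\b`, zero-width); then one of [b0], then optionally one of [7rle], then optionally one of [yso] (captured); then the literal 'ck', then 2 to 5 of a literal '2', then one or more of a character in [p-u] (lazy) (captured); then one or more of a digit (lazy) (captured).
A non-greedy quantifier consumes as few characters as it can — just enough that the remainder of the pattern still matches from where it stops; whatever follows it matches normally.
Matches: at [0:11] match 'beock2222u6', groups = ('beo', 'ck2222u', '6').
3 groups means the one result is a tuple of 3 captured strings — 1 here.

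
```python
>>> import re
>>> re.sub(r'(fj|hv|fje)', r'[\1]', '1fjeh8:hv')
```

'1[fj]eh8:[hv]'

Alternation isn't longest-match — the leftmost alternative that fits at this position is chosen.
Matches: at [1:3] → 'fj'; at [7:9] → 'hv'.
The replacement refers to a captured group, so each match is rewritten using its own captured text.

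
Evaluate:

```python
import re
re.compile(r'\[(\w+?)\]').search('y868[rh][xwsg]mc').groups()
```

('rh',)

The match spans [4:8] → '[rh]'.
Captured: group 1 = 'rh'.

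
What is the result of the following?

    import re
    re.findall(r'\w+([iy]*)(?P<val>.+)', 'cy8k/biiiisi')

The pattern matches one or more of a word character; then zero or more of one of [iy] (captured); then one or more of any character (captured as 'val').
With 2 capturing groups, `findall` returns a 2-tuple per match.

[('', '/biiiisi')]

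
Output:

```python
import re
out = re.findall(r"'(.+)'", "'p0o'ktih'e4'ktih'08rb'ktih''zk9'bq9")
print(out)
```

["p0o'ktih'e4'ktih'08rb'ktih''zk9"]

Scanning left to right: at [0:33] match "'p0o'ktih'e4'ktih'08rb'ktih''zk9'", group 1 = "p0o'ktih'e4'ktih'08rb'ktih''zk9".
Because there's exactly one group, `findall` drops the full match and keeps group 1 from the one hit.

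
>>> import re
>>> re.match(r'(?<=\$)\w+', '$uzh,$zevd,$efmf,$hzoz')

Lookahead/lookbehind check context without consuming it, so the matched span excludes the asserted characters.
`re.match` only tries the pattern at the start of the string.
Here position 0 doesn't satisfy it, so the call returns None.

None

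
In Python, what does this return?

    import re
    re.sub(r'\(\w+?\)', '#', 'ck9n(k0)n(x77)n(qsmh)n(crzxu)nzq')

Matches: at [4:8] → '(k0)'; at [9:14] → '(x77)'; at [15:21] → '(qsmh)'; at [22:29] → '(crzxu)'.
Every occurrence is swapped for '#'.

'ck9n#n#n#n#nzq'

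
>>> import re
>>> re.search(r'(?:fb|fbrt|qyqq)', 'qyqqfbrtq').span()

The match spans [0:4] → 'qyqq'.

(0, 4)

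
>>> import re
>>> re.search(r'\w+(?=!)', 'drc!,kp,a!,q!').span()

(0, 3)

The positive lookaround only admits positions where the adjacent text matches; those characters stay outside the span.
`re.search` scans for the first position where the pattern succeeds.
The match spans [0:3] → 'drc'.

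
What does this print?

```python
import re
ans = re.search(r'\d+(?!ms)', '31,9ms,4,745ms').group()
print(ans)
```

Because the assertion is negative and zero-width, positions next to the forbidden text are skipped.
The match spans [0:2] → '31'.

31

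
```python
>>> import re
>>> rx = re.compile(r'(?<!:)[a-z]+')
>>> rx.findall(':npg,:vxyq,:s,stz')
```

['pg', 'xyq', 'stz']

The negative lookahead/lookbehind blocks any match where the forbidden context is present.
Scanning left to right: at [2:4] → 'pg'; at [7:10] → 'xyq'; at [14:17] → 'stz'.
Since nothing is captured, `findall` lists the 3 matched substrings directly.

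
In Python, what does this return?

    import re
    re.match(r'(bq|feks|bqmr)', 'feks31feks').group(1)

'feks'

`match` is anchored at position 0; if the pattern doesn't fit there, it returns None.
The match spans [0:4] → 'feks'.
Captured: group 1 = 'feks'.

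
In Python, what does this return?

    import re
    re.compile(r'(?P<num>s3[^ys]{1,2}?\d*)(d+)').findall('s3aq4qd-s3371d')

[('s3371', 'd')]

Pattern: the literal 's3', then 1 to 2 of any character except [ys] (lazy), then zero or more of a digit (captured as 'num'); then one or more of a literal 'd' (captured).
Scanning left to right: at [8:14] match 's3371d', groups = ('s3371', 'd').
2 groups means the one result is a tuple of 2 captured strings — 1 here.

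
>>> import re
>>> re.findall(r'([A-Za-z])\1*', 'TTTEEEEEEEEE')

A backreference is literal: `\1` must see the identical characters the first group matched.
Matches: at [0:3] match 'TTT', group 1 = 'T'; at [3:12] match 'EEEEEEEEE', group 1 = 'E'.
Because there's exactly one group, `findall` drops the full match and keeps group 1 from each hit.

['T', 'E']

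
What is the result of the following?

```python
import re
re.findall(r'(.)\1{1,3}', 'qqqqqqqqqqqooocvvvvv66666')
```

['q', 'q', 'q', 'o', 'v', '6']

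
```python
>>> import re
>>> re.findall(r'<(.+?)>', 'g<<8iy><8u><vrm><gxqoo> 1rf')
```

['<8iy', '8u', 'vrm', 'gxqoo']

With the lazy modifier that quantifier settles for the fewest repetitions that let the rest of the pattern succeed (the atoms after it are unaffected and can still be greedy).
Matches: at [1:7] match '<<8iy>', group 1 = '<8iy'; at [7:11] match '<8u>', group 1 = '8u'; at [11:16] match '<vrm>', group 1 = 'vrm'; at [16:23] match '<gxqoo>', group 1 = 'gxqoo'.
Because there's exactly one group, `findall` drops the full match and keeps group 1 from each hit.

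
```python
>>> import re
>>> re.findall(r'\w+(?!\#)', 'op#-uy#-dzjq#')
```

['o', 'u', 'dzj']

A negative assertion filters positions out without eating any characters.
`findall` yields the raw match text (3 of them) because the pattern has no groups.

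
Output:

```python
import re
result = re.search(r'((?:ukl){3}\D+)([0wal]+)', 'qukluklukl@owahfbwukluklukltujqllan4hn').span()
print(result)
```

The match spans [1:34] → 'ukluklukl@owahfbwukluklukltujqlla'.

(1, 34)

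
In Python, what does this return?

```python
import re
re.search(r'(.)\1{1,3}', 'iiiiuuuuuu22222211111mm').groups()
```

('i',)

After group 1 captures some text, `\1` only succeeds where that same text appears again.
`search` walks the string left to right and returns the first match it finds.
The match spans [0:4] → 'iiii'.
Captured: group 1 = 'i'.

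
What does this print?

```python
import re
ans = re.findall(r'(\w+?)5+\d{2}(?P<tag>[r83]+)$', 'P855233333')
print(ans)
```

[('P8', '3333')]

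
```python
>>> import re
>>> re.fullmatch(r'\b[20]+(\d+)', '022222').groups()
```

The pattern matches a word boundary (`\b`, zero-width); then one or more of one of [20]; then one or more of a digit (captured).
`fullmatch` succeeds only if the pattern covers the string from start to end.
The match spans [0:6] → '022222'.
Captured: group 1 = '2'.

('2',)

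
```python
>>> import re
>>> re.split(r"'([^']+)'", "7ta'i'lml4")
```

['7ta', 'i', 'lml4']

Because the pattern has a capturing group, `split` also inserts each captured text between the pieces.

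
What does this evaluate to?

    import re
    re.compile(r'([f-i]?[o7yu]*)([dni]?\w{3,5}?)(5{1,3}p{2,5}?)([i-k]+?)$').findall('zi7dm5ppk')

The pattern matches optionally a character in [f-i], then zero or more of one of [o7yu] (captured); then optionally one of [dni], then 3 to 5 of a word character (lazy) (captured); then 1 to 3 of a literal '5', then 2 to 5 of the literal 'p' (lazy) (captured); then one or more of a character in [i-k] (lazy) (captured); then anchored at the end.
Matches: at [0:9] match 'zi7dm5ppk', groups = ('', 'zi7dm', '5pp', 'k').
Multiple groups make `findall` return tuples — one 4-tuple for the one match.

[('', 'zi7dm', '5pp', 'k')]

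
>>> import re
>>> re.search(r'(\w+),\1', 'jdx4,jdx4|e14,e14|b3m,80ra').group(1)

'jdx4'

The match spans [0:9] → 'jdx4,jdx4'.
Captured: group 1 = 'jdx4'.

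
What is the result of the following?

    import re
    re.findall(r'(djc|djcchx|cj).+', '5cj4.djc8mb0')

['cj']

Walking the string: at [1:12] match 'cj4.djc8mb0', group 1 = 'cj'.
One capturing group, so `findall` returns just the captured substring from the one match — 1 in all.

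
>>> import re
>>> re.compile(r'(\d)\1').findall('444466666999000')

['4', '4', '6', '6', '9', '0']

`\1` is not a pattern — it's the concrete string captured by group 1, re-applied verbatim.
Matches: at [0:2] match '44', group 1 = '4'; at [2:4] match '44', group 1 = '4'; at [4:6] match '66', group 1 = '6'; at [6:8] match '66', group 1 = '6'; at [9:11] match '99', group 1 = '9'; ….
With a single group, `findall` returns only what that group captured — 6 items.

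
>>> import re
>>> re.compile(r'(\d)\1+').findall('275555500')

`\1` is not a pattern — it's the concrete string captured by group 1, re-applied verbatim.
Scanning left to right: at [2:7] match '55555', group 1 = '5'; at [7:9] match '00', group 1 = '0'.
With a single group, `findall` returns only what that group captured — 2 items.

['5', '0']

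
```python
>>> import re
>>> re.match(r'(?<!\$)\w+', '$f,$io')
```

None

The negative lookaround is zero-width — it rules out positions where the adjacent text would match, without consuming anything.
With `match`, the pattern is implicitly anchored at the beginning.
Here position 0 doesn't satisfy it, so the call returns None.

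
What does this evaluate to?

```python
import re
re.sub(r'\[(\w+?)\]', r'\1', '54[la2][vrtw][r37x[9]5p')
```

'54la2vrtw[r37x95p'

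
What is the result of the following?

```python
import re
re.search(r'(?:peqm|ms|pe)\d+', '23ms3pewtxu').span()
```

(2, 5)

The match spans [2:5] → 'ms3'.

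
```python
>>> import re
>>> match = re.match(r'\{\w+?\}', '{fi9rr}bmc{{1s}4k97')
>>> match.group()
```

With `match`, the pattern is implicitly anchored at the beginning.
The match spans [0:7] → '{fi9rr}'.

'{fi9rr}'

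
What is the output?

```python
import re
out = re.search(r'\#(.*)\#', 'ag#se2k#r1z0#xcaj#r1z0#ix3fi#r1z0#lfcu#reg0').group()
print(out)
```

#se2k#r1z0#xcaj#r1z0#ix3fi#r1z0#lfcu#

The match spans [2:39] → '#se2k#r1z0#xcaj#r1z0#ix3fi#r1z0#lfcu#'.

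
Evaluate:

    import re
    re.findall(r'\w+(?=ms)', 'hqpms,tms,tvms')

Because the assertion is zero-width, the text it checks is not consumed and won't appear in the result.
Scanning left to right: at [0:3] → 'hqp'; at [6:7] → 't'; at [10:12] → 'tv'.
No capturing groups, so `findall` returns the 3 full match strings.

['hqp', 't', 'tv']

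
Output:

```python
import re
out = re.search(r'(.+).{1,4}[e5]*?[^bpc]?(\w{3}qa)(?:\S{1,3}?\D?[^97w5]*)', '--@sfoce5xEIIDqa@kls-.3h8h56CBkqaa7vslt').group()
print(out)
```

This matches one or more of any character (captured); then 1 to 4 of any character, then zero or more of one of [e5] (lazy), then optionally any character except [bpc]; then exactly 3 of a word character, then the literal 'qa' (captured); then 1 to 3 of a non-whitespace character (lazy), then optionally a non-digit, then zero or more of any character except [97w5] (non-capturing group).
The match spans [0:34] → '--@sfoce5xEIIDqa@kls-.3h8h56CBkqaa'.

--@sfoce5xEIIDqa@kls-.3h8h56CBkqaa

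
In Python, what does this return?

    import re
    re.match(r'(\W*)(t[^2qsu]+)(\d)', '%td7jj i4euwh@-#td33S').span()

(0, 9)

This matches zero or more of a non-word character (captured); then the literal 't', then one or more of any character except [2qsu] (captured); then a digit (captured).
`match` is anchored at position 0; if the pattern doesn't fit there, it returns None.
The match spans [0:9] → '%td7jj i4'.
Captured: group 1 = '%', group 2 = 'td7jj i', group 3 = '4'.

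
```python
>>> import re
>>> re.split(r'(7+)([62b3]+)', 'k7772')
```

['k', '777', '2', '']

The pattern matches one or more of a literal '7' (captured); then one or more of one of [62b3] (captured).
Matches to split on: at [1:5] → '7772'.
Because the pattern has a capturing group, `split` also inserts each captured text between the pieces.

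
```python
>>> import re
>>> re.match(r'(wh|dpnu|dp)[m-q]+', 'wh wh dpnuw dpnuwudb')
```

None

`re.match` won't scan ahead — the pattern has to work from the very first character.
Here the pattern fails at index 0, so the call returns None.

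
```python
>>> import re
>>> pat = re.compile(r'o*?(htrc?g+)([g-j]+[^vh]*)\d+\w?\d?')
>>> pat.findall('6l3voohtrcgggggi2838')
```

[('htrcggggg', 'i283')]

With 2 capturing groups, `findall` returns a 2-tuple per match.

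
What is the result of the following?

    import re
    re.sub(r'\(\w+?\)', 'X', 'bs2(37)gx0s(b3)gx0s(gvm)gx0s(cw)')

'bs2Xgx0sXgx0sXgx0sX'

Matches: at [3:7] → '(37)'; at [11:15] → '(b3)'; at [19:24] → '(gvm)'; at [28:32] → '(cw)'.
Each match is replaced by 'X'.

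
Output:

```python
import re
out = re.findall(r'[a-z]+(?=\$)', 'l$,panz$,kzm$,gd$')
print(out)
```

['l', 'panz', 'kzm', 'gd']

Because the assertion is zero-width, the text it checks is not consumed and won't appear in the result.
Matches: at [0:1] → 'l'; at [3:7] → 'panz'; at [9:12] → 'kzm'; at [14:16] → 'gd'.
With no groups in the pattern, `findall` gives back each whole match — 4 here.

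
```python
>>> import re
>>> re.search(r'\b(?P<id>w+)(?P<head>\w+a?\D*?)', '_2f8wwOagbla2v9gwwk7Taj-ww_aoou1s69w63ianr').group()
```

'ww_aoou1s69w63ianr'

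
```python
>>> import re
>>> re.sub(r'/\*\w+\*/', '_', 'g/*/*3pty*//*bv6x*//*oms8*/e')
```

Matches: at [3:11] → '/*3pty*/'; at [11:19] → '/*bv6x*/'; at [19:27] → '/*oms8*/'.
`sub` substitutes '_' at each match site.

'g/*___e'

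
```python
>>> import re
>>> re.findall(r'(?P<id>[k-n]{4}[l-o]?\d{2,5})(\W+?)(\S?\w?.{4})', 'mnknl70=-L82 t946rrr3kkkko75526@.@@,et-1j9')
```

[('mnknl70', '=', '-L82 t'), ('kkkko75526', '@', '.@@,e')]

Lazy quantifiers expand one character at a time until the remainder of the pattern can match.
3 groups means each result is a tuple of 3 captured strings — 2 here.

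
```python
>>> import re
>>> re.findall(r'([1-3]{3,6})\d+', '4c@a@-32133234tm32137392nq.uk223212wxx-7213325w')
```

`findall` collects group 1 from each match (4 total).

['321332', '3213', '22321', '21332']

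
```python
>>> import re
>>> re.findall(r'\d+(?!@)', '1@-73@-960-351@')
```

A negative assertion filters positions out without eating any characters.
Scanning left to right: at [3:4] → '7'; at [7:10] → '960'; at [11:13] → '35'.
Since nothing is captured, `findall` lists the 3 matched substrings directly.

['7', '960', '35']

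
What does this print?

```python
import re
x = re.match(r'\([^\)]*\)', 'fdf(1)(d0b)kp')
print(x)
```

With `match`, the pattern is implicitly anchored at the beginning.
Here the string doesn't start with a match, so the call returns None.

None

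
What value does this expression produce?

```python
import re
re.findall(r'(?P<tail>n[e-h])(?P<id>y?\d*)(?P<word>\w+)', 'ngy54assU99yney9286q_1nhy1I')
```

The pattern matches a literal 'n', then a character in [e-h] (captured as 'tail'); then optionally the literal 'y', then zero or more of a digit (captured as 'id'); then one or more of a word character (captured as 'word').
Matches: at [0:27] match 'ngy54assU99yney9286q_1nhy1I', groups = ('ng', 'y54', 'assU99yney9286q_1nhy1I').
With 3 capturing groups, `findall` returns a 3-tuple per match.

[('ng', 'y54', 'assU99yney9286q_1nhy1I')]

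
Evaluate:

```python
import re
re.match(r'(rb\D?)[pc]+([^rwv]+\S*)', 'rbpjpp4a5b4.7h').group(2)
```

The pattern matches the literal 'rb', then optionally a non-digit (captured); then one or more of one of [pc]; then one or more of any character except [rwv], then zero or more of a non-whitespace character (captured).
`re.match` only tries the pattern at the start of the string.
The match spans [0:14] → 'rbpjpp4a5b4.7h'.
Captured: group 1 = 'rb', group 2 = 'jpp4a5b4.7h'.

'jpp4a5b4.7h'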